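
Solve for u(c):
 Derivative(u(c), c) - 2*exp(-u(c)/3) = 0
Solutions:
 u(c) = 3*log(C1 + 2*c/3)


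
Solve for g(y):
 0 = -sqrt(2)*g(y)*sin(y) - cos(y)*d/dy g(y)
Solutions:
 g(y) = C1*cos(y)^(sqrt(2))


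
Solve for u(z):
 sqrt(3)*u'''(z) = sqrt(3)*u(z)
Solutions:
 u(z) = C3*exp(z) + (C1*sin(sqrt(3)*z/2) + C2*cos(sqrt(3)*z/2))*exp(-z/2)


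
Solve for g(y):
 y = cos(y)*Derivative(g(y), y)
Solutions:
 g(y) = C1 + Integral(y/cos(y), y)


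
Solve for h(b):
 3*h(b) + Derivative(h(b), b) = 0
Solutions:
 h(b) = C1*exp(-3*b)


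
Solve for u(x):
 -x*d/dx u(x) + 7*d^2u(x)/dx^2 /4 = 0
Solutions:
 u(x) = C1 + C2*erfi(sqrt(14)*x/7)


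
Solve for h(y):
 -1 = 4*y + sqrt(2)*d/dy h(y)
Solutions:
 h(y) = C1 - sqrt(2)*y^2 - sqrt(2)*y/2


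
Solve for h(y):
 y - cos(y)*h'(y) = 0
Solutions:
 h(y) = C1 + Integral(y/cos(y), y)


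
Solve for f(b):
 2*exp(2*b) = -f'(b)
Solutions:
 f(b) = C1 - exp(2*b)


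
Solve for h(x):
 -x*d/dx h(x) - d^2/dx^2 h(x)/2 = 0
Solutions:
 h(x) = C1 + C2*erf(x)


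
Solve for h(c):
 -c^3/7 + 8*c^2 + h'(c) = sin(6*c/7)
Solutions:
 h(c) = C1 + c^4/28 - 8*c^3/3 - 7*cos(6*c/7)/6


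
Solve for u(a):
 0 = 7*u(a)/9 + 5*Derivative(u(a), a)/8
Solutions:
 u(a) = C1*exp(-56*a/45)


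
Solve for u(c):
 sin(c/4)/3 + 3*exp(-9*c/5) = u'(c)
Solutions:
 u(c) = C1 - 4*cos(c/4)/3 - 5*exp(-9*c/5)/3


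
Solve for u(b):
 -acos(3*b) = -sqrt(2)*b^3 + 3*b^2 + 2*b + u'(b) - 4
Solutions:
 u(b) = C1 + sqrt(2)*b^4/4 - b^3 - b^2 - b*acos(3*b) + 4*b + sqrt(1 - 9*b^2)/3


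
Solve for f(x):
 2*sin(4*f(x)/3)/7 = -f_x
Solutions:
 2*x/7 + 3*log(cos(4*f(x)/3) - 1)/8 - 3*log(cos(4*f(x)/3) + 1)/8 = C1


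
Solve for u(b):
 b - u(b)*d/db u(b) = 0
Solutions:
 u(b) = -sqrt(C1 + b^2)
 u(b) = sqrt(C1 + b^2)


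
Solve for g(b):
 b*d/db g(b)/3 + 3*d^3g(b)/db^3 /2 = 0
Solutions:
 g(b) = C1 + Integral(C2*airyai(-6^(1/3)*b/3) + C3*airybi(-6^(1/3)*b/3), b)


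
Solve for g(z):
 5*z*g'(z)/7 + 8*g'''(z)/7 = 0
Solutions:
 g(z) = C1 + Integral(C2*airyai(-5^(1/3)*z/2) + C3*airybi(-5^(1/3)*z/2), z)


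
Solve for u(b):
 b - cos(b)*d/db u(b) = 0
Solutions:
 u(b) = C1 + Integral(b/cos(b), b)


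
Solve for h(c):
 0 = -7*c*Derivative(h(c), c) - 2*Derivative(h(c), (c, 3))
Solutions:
 h(c) = C1 + Integral(C2*airyai(-2^(2/3)*7^(1/3)*c/2) + C3*airybi(-2^(2/3)*7^(1/3)*c/2), c)


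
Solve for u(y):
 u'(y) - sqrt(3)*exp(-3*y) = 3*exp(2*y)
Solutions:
 u(y) = C1 + 3*exp(2*y)/2 - sqrt(3)*exp(-3*y)/3


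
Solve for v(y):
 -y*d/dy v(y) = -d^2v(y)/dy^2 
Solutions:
 v(y) = C1 + C2*erfi(sqrt(2)*y/2)


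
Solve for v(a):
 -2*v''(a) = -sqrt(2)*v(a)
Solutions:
 v(a) = C1*exp(-2^(3/4)*a/2) + C2*exp(2^(3/4)*a/2)


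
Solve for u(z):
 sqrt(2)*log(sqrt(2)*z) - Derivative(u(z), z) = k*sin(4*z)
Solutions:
 u(z) = C1 + k*cos(4*z)/4 + sqrt(2)*z*(log(z) - 1) + sqrt(2)*z*log(2)/2


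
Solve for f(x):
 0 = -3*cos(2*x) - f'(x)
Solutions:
 f(x) = C1 - 3*sin(2*x)/2


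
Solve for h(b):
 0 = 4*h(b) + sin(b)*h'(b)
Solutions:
 h(b) = C1*(cos(b)^2 + 2*cos(b) + 1)/(cos(b)^2 - 2*cos(b) + 1)


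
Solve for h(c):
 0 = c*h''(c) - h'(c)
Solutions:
 h(c) = C1 + C2*c^2


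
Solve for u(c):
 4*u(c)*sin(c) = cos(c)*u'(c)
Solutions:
 u(c) = C1/cos(c)^4


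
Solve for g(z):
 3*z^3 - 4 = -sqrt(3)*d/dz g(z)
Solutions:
 g(z) = C1 - sqrt(3)*z^4/4 + 4*sqrt(3)*z/3


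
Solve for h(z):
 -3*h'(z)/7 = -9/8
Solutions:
 h(z) = C1 + 21*z/8


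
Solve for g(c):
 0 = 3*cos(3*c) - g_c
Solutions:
 g(c) = C1 + sin(3*c)


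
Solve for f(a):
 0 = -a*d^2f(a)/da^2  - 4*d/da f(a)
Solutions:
 f(a) = C1 + C2/a^3


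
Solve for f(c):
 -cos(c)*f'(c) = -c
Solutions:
 f(c) = C1 + Integral(c/cos(c), c)


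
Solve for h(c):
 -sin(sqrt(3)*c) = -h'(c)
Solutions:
 h(c) = C1 - sqrt(3)*cos(sqrt(3)*c)/3


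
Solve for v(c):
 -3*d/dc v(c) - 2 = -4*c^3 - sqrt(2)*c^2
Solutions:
 v(c) = C1 + c^4/3 + sqrt(2)*c^3/9 - 2*c/3


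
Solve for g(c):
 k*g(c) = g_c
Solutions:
 g(c) = C1*exp(c*k)


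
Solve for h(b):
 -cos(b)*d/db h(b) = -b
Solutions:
 h(b) = C1 + Integral(b/cos(b), b)


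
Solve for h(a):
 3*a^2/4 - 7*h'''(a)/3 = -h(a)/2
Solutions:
 h(a) = C3*exp(14^(2/3)*3^(1/3)*a/14) - 3*a^2/2 + (C1*sin(14^(2/3)*3^(5/6)*a/28) + C2*cos(14^(2/3)*3^(5/6)*a/28))*exp(-14^(2/3)*3^(1/3)*a/28)


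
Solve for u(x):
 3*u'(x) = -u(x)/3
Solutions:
 u(x) = C1*exp(-x/9)


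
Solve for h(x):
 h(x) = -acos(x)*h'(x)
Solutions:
 h(x) = C1*exp(-Integral(1/acos(x), x))


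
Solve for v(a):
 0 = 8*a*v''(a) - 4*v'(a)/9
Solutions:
 v(a) = C1 + C2*a^(19/18)


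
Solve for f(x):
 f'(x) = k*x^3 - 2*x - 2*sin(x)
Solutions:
 f(x) = C1 + k*x^4/4 - x^2 + 2*cos(x)


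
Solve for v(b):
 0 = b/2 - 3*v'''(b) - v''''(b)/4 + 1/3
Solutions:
 v(b) = C1 + C2*b + C3*b^2 + C4*exp(-12*b) + b^4/144 + 7*b^3/432


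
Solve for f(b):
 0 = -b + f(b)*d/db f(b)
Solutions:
 f(b) = -sqrt(C1 + b^2)
 f(b) = sqrt(C1 + b^2)


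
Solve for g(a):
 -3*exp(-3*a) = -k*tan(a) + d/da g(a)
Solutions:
 g(a) = C1 + k*log(tan(a)^2 + 1)/2 + exp(-3*a)


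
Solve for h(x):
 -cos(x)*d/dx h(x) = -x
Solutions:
 h(x) = C1 + Integral(x/cos(x), x)


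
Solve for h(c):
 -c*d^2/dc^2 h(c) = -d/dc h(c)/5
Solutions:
 h(c) = C1 + C2*c^(6/5)


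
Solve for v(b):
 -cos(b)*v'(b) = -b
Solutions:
 v(b) = C1 + Integral(b/cos(b), b)


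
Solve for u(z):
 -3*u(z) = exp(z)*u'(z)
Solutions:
 u(z) = C1*exp(3*exp(-z))


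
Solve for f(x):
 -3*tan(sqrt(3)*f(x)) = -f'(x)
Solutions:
 f(x) = sqrt(3)*(pi - asin(C1*exp(3*sqrt(3)*x)))/3
 f(x) = sqrt(3)*asin(C1*exp(3*sqrt(3)*x))/3


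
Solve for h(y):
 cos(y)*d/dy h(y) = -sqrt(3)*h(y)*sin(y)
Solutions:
 h(y) = C1*cos(y)^(sqrt(3))


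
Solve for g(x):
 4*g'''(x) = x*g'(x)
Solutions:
 g(x) = C1 + Integral(C2*airyai(2^(1/3)*x/2) + C3*airybi(2^(1/3)*x/2), x)


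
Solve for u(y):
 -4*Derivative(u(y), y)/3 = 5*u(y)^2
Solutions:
 u(y) = 4/(C1 + 15*y)


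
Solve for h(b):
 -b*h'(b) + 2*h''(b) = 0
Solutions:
 h(b) = C1 + C2*erfi(b/2)


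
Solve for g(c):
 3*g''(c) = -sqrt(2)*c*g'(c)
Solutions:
 g(c) = C1 + C2*erf(2^(3/4)*sqrt(3)*c/6)


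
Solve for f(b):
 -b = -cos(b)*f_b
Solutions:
 f(b) = C1 + Integral(b/cos(b), b)


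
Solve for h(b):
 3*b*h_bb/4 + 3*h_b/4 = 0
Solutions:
 h(b) = C1 + C2*log(b)


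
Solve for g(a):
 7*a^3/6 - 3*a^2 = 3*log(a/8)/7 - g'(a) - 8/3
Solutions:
 g(a) = C1 - 7*a^4/24 + a^3 + 3*a*log(a)/7 - 65*a/21 - 9*a*log(2)/7


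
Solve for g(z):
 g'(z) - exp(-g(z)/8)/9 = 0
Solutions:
 g(z) = 8*log(C1 + z/72)


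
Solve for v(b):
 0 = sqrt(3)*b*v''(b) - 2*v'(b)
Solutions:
 v(b) = C1 + C2*b^(1 + 2*sqrt(3)/3)


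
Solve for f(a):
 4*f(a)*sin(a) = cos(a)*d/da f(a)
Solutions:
 f(a) = C1/cos(a)^4


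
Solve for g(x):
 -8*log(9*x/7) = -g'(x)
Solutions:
 g(x) = C1 + 8*x*log(x) - 8*x + x*log(43046721/5764801)


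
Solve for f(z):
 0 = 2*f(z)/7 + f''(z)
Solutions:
 f(z) = C1*sin(sqrt(14)*z/7) + C2*cos(sqrt(14)*z/7)


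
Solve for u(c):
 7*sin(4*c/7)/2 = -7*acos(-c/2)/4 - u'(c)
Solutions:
 u(c) = C1 - 7*c*acos(-c/2)/4 - 7*sqrt(4 - c^2)/4 + 49*cos(4*c/7)/8


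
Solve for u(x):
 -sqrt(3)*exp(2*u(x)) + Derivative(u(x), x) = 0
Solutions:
 u(x) = log(-sqrt(-1/(C1 + sqrt(3)*x))) - log(2)/2
 u(x) = log(-1/(C1 + sqrt(3)*x))/2 - log(2)/2


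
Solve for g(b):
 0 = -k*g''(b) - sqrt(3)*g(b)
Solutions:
 g(b) = C1*exp(-3^(1/4)*b*sqrt(-1/k)) + C2*exp(3^(1/4)*b*sqrt(-1/k))


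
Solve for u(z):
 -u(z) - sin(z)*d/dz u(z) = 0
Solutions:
 u(z) = C1*sqrt(cos(z) + 1)/sqrt(cos(z) - 1)


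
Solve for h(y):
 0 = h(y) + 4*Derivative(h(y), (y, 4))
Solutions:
 h(y) = (C1*sin(y/2) + C2*cos(y/2))*exp(-y/2) + (C3*sin(y/2) + C4*cos(y/2))*exp(y/2)


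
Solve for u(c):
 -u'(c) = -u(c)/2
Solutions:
 u(c) = C1*exp(c/2)


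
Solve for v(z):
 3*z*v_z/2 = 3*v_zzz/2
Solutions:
 v(z) = C1 + Integral(C2*airyai(z) + C3*airybi(z), z)


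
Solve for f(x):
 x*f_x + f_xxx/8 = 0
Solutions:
 f(x) = C1 + Integral(C2*airyai(-2*x) + C3*airybi(-2*x), x)


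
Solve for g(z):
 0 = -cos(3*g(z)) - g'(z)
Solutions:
 g(z) = -asin((C1 + exp(6*z))/(C1 - exp(6*z)))/3 + pi/3
 g(z) = asin((C1 + exp(6*z))/(C1 - exp(6*z)))/3


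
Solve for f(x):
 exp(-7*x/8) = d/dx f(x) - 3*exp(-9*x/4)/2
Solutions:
 f(x) = C1 - 2*exp(-9*x/4)/3 - 8*exp(-7*x/8)/7


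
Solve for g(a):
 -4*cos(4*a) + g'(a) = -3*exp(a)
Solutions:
 g(a) = C1 - 3*exp(a) + sin(4*a)


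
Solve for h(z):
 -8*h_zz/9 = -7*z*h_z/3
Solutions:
 h(z) = C1 + C2*erfi(sqrt(21)*z/4)


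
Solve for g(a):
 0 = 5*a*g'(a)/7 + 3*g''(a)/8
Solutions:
 g(a) = C1 + C2*erf(2*sqrt(105)*a/21)


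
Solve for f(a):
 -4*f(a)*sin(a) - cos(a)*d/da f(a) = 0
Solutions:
 f(a) = C1*cos(a)^4


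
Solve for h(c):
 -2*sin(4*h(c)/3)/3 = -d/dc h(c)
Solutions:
 -2*c/3 + 3*log(cos(4*h(c)/3) - 1)/8 - 3*log(cos(4*h(c)/3) + 1)/8 = C1


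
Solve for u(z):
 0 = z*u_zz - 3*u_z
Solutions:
 u(z) = C1 + C2*z^4


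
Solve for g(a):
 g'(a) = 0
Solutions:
 g(a) = C1


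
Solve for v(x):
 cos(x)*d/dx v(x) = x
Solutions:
 v(x) = C1 + Integral(x/cos(x), x)


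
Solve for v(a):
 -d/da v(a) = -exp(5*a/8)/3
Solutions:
 v(a) = C1 + 8*exp(5*a/8)/15


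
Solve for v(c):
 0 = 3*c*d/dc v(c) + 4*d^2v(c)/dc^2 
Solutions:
 v(c) = C1 + C2*erf(sqrt(6)*c/4)


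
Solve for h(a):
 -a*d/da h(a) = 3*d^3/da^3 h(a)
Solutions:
 h(a) = C1 + Integral(C2*airyai(-3^(2/3)*a/3) + C3*airybi(-3^(2/3)*a/3), a)


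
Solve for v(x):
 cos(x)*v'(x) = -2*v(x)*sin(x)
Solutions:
 v(x) = C1*cos(x)^2


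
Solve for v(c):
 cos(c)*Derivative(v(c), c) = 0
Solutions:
 v(c) = C1


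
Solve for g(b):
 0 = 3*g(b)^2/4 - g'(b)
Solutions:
 g(b) = -4/(C1 + 3*b)


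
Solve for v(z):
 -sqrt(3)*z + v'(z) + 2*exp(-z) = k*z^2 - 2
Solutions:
 v(z) = C1 + k*z^3/3 + sqrt(3)*z^2/2 - 2*z + 2*exp(-z)


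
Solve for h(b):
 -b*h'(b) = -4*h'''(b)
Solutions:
 h(b) = C1 + Integral(C2*airyai(2^(1/3)*b/2) + C3*airybi(2^(1/3)*b/2), b)


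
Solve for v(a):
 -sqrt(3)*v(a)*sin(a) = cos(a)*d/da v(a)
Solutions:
 v(a) = C1*cos(a)^(sqrt(3))


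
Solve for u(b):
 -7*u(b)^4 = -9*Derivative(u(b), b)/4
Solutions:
 u(b) = 3^(1/3)*(-1/(C1 + 28*b))^(1/3)
 u(b) = (-1/(C1 + 28*b))^(1/3)*(-3^(1/3) - 3^(5/6)*I)/2
 u(b) = (-1/(C1 + 28*b))^(1/3)*(-3^(1/3) + 3^(5/6)*I)/2


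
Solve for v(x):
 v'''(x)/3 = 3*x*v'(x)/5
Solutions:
 v(x) = C1 + Integral(C2*airyai(15^(2/3)*x/5) + C3*airybi(15^(2/3)*x/5), x)


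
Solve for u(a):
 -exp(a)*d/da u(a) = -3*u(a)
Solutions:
 u(a) = C1*exp(-3*exp(-a))


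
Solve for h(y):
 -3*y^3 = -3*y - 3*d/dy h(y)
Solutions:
 h(y) = C1 + y^4/4 - y^2/2


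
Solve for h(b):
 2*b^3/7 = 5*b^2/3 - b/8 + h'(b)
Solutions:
 h(b) = C1 + b^4/14 - 5*b^3/9 + b^2/16


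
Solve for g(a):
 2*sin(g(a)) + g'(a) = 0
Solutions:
 g(a) = -acos((-C1 - exp(4*a))/(C1 - exp(4*a))) + 2*pi
 g(a) = acos((-C1 - exp(4*a))/(C1 - exp(4*a)))


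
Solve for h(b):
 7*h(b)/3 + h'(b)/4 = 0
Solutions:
 h(b) = C1*exp(-28*b/3)


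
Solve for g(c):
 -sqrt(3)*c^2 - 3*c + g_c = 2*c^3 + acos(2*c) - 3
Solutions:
 g(c) = C1 + c^4/2 + sqrt(3)*c^3/3 + 3*c^2/2 + c*acos(2*c) - 3*c - sqrt(1 - 4*c^2)/2


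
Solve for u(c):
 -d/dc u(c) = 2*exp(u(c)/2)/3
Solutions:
 u(c) = 2*log(1/(C1 + 2*c)) + 2*log(6)


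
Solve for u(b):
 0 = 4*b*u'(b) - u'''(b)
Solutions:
 u(b) = C1 + Integral(C2*airyai(2^(2/3)*b) + C3*airybi(2^(2/3)*b), b)


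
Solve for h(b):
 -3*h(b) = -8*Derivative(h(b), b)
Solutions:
 h(b) = C1*exp(3*b/8)


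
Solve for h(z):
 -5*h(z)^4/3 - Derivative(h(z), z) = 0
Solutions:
 h(z) = (-1 - sqrt(3)*I)*(1/(C1 + 5*z))^(1/3)/2
 h(z) = (-1 + sqrt(3)*I)*(1/(C1 + 5*z))^(1/3)/2
 h(z) = (1/(C1 + 5*z))^(1/3)


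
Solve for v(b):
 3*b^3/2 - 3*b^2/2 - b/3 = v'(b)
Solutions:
 v(b) = C1 + 3*b^4/8 - b^3/2 - b^2/6


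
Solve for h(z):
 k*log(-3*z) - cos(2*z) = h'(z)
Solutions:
 h(z) = C1 + k*z*(log(-z) - 1) + k*z*log(3) - sin(2*z)/2


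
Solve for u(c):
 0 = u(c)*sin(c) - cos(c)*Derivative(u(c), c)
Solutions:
 u(c) = C1/cos(c)


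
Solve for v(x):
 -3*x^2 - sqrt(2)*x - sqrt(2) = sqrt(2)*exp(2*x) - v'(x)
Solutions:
 v(x) = C1 + x^3 + sqrt(2)*x^2/2 + sqrt(2)*x + sqrt(2)*exp(2*x)/2


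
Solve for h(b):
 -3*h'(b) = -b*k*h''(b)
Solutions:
 h(b) = C1 + b^(((re(k) + 3)*re(k) + im(k)^2)/(re(k)^2 + im(k)^2))*(C2*sin(3*log(b)*Abs(im(k))/(re(k)^2 + im(k)^2)) + C3*cos(3*log(b)*im(k)/(re(k)^2 + im(k)^2)))


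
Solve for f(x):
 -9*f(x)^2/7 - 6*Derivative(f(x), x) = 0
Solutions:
 f(x) = 14/(C1 + 3*x)


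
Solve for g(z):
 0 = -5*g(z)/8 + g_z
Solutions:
 g(z) = C1*exp(5*z/8)


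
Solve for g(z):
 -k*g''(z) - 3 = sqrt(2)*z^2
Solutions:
 g(z) = C1 + C2*z - sqrt(2)*z^4/(12*k) - 3*z^2/(2*k)


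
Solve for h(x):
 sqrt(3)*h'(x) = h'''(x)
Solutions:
 h(x) = C1 + C2*exp(-3^(1/4)*x) + C3*exp(3^(1/4)*x)


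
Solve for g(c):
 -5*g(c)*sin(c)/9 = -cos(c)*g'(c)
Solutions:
 g(c) = C1/cos(c)^(5/9)


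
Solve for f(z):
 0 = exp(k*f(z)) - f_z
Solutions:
 f(z) = Piecewise((log(-1/(C1*k + k*z))/k, Ne(k, 0)), (nan, True))
 f(z) = Piecewise((C1 + z, Eq(k, 0)), (nan, True))


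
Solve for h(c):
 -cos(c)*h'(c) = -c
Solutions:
 h(c) = C1 + Integral(c/cos(c), c)


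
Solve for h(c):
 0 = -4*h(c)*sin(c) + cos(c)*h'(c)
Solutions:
 h(c) = C1/cos(c)^4


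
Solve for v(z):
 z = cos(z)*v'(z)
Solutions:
 v(z) = C1 + Integral(z/cos(z), z)


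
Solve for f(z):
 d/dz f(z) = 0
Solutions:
 f(z) = C1


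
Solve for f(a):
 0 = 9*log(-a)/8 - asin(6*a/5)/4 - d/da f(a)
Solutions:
 f(a) = C1 + 9*a*log(-a)/8 - a*asin(6*a/5)/4 - 9*a/8 - sqrt(25 - 36*a^2)/24


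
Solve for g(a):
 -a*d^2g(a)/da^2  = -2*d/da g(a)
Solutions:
 g(a) = C1 + C2*a^3


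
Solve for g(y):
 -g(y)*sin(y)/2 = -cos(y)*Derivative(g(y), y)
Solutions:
 g(y) = C1/sqrt(cos(y))


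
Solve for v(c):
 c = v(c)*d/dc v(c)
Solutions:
 v(c) = -sqrt(C1 + c^2)
 v(c) = sqrt(C1 + c^2)


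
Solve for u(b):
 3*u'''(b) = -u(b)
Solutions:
 u(b) = C3*exp(-3^(2/3)*b/3) + (C1*sin(3^(1/6)*b/2) + C2*cos(3^(1/6)*b/2))*exp(3^(2/3)*b/6)


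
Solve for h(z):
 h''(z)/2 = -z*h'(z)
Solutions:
 h(z) = C1 + C2*erf(z)


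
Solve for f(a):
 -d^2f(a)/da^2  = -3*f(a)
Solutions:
 f(a) = C1*exp(-sqrt(3)*a) + C2*exp(sqrt(3)*a)


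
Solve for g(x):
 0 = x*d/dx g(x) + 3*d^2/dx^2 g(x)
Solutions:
 g(x) = C1 + C2*erf(sqrt(6)*x/6)


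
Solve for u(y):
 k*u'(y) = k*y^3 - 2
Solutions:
 u(y) = C1 + y^4/4 - 2*y/k


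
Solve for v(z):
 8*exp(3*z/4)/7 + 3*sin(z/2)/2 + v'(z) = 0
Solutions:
 v(z) = C1 - 32*exp(3*z/4)/21 + 3*cos(z/2)


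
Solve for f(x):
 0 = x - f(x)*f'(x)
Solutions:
 f(x) = -sqrt(C1 + x^2)
 f(x) = sqrt(C1 + x^2)


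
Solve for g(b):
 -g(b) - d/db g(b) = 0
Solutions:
 g(b) = C1*exp(-b)


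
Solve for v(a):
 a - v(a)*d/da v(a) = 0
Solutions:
 v(a) = -sqrt(C1 + a^2)
 v(a) = sqrt(C1 + a^2)


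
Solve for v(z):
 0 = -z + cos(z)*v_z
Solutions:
 v(z) = C1 + Integral(z/cos(z), z)


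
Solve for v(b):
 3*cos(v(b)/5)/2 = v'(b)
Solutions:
 -3*b/2 - 5*log(sin(v(b)/5) - 1)/2 + 5*log(sin(v(b)/5) + 1)/2 = C1


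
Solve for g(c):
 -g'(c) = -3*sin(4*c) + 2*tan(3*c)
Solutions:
 g(c) = C1 + 2*log(cos(3*c))/3 - 3*cos(4*c)/4


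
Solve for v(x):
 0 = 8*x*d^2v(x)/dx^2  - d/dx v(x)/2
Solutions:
 v(x) = C1 + C2*x^(17/16)


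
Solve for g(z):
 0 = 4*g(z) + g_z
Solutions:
 g(z) = C1*exp(-4*z)


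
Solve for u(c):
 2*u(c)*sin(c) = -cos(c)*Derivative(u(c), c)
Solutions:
 u(c) = C1*cos(c)^2


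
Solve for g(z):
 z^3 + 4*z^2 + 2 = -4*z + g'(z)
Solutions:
 g(z) = C1 + z^4/4 + 4*z^3/3 + 2*z^2 + 2*z


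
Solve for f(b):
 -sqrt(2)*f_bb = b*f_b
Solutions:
 f(b) = C1 + C2*erf(2^(1/4)*b/2)


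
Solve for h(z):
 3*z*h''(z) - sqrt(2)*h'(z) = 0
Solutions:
 h(z) = C1 + C2*z^(sqrt(2)/3 + 1)


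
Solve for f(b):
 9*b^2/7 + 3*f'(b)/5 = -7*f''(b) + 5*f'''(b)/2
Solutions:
 f(b) = C1 + C2*exp(b*(7 - sqrt(55))/5) + C3*exp(b*(7 + sqrt(55))/5) - 5*b^3/7 + 25*b^2 - 12625*b/21


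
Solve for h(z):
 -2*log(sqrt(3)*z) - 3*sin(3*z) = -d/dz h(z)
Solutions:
 h(z) = C1 + 2*z*log(z) - 2*z + z*log(3) - cos(3*z)


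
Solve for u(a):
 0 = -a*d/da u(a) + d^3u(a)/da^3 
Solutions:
 u(a) = C1 + Integral(C2*airyai(a) + C3*airybi(a), a)


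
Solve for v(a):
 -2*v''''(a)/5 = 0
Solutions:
 v(a) = C1 + C2*a + C3*a^2 + C4*a^3


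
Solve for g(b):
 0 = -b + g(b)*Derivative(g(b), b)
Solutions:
 g(b) = -sqrt(C1 + b^2)
 g(b) = sqrt(C1 + b^2)


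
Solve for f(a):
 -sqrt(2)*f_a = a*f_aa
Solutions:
 f(a) = C1 + C2*a^(1 - sqrt(2))


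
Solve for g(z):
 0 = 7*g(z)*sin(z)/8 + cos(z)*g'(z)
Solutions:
 g(z) = C1*cos(z)^(7/8)


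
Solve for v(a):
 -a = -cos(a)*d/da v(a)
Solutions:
 v(a) = C1 + Integral(a/cos(a), a)


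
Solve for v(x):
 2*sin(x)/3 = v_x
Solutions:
 v(x) = C1 - 2*cos(x)/3


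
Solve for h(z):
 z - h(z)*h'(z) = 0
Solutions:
 h(z) = -sqrt(C1 + z^2)
 h(z) = sqrt(C1 + z^2)


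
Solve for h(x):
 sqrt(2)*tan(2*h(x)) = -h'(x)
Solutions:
 h(x) = -asin(C1*exp(-2*sqrt(2)*x))/2 + pi/2
 h(x) = asin(C1*exp(-2*sqrt(2)*x))/2


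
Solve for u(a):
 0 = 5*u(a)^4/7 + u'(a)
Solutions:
 u(a) = 7^(1/3)*(1/(C1 + 15*a))^(1/3)
 u(a) = 7^(1/3)*(-3^(2/3) - 3*3^(1/6)*I)*(1/(C1 + 5*a))^(1/3)/6
 u(a) = 7^(1/3)*(-3^(2/3) + 3*3^(1/6)*I)*(1/(C1 + 5*a))^(1/3)/6


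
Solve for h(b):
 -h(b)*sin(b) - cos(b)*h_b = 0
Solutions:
 h(b) = C1*cos(b)


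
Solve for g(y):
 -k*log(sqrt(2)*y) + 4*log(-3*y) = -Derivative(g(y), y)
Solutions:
 g(y) = C1 + y*(k - 4)*log(y) + y*(-k + k*log(2)/2 - 4*log(3) + 4 - 4*I*pi)


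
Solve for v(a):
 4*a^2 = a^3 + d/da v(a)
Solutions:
 v(a) = C1 - a^4/4 + 4*a^3/3


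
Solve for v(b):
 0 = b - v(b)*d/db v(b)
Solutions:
 v(b) = -sqrt(C1 + b^2)
 v(b) = sqrt(C1 + b^2)


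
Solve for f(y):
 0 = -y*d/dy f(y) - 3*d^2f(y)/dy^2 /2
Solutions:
 f(y) = C1 + C2*erf(sqrt(3)*y/3)


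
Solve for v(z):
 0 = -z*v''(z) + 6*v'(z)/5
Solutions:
 v(z) = C1 + C2*z^(11/5)


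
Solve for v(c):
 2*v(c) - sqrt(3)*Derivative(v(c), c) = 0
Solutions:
 v(c) = C1*exp(2*sqrt(3)*c/3)


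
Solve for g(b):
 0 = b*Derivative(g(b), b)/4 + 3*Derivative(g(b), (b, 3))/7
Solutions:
 g(b) = C1 + Integral(C2*airyai(-126^(1/3)*b/6) + C3*airybi(-126^(1/3)*b/6), b)


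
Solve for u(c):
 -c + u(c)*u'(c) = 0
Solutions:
 u(c) = -sqrt(C1 + c^2)
 u(c) = sqrt(C1 + c^2)


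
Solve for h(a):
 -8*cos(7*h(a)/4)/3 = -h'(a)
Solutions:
 -8*a/3 - 2*log(sin(7*h(a)/4) - 1)/7 + 2*log(sin(7*h(a)/4) + 1)/7 = C1


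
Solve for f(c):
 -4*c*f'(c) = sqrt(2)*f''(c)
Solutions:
 f(c) = C1 + C2*erf(2^(1/4)*c)


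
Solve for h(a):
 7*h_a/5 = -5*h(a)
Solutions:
 h(a) = C1*exp(-25*a/7)


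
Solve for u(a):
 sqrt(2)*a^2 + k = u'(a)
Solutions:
 u(a) = C1 + sqrt(2)*a^3/3 + a*k


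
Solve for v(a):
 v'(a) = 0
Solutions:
 v(a) = C1


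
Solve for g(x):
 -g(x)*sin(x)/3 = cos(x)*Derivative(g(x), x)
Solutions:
 g(x) = C1*cos(x)^(1/3)


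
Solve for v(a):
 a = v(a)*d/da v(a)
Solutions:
 v(a) = -sqrt(C1 + a^2)
 v(a) = sqrt(C1 + a^2)


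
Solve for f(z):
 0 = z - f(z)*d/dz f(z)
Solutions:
 f(z) = -sqrt(C1 + z^2)
 f(z) = sqrt(C1 + z^2)


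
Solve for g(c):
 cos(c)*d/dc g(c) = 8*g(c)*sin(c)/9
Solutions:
 g(c) = C1/cos(c)^(8/9)


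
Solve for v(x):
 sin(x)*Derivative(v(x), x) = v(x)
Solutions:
 v(x) = C1*sqrt(cos(x) - 1)/sqrt(cos(x) + 1)


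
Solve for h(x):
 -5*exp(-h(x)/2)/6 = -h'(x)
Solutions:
 h(x) = 2*log(C1 + 5*x/12)


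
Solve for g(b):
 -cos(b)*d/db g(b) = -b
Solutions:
 g(b) = C1 + Integral(b/cos(b), b)


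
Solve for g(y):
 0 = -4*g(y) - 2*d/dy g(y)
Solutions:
 g(y) = C1*exp(-2*y)


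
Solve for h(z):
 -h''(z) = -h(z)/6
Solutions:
 h(z) = C1*exp(-sqrt(6)*z/6) + C2*exp(sqrt(6)*z/6)


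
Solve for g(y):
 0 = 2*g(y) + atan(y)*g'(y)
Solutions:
 g(y) = C1*exp(-2*Integral(1/atan(y), y))


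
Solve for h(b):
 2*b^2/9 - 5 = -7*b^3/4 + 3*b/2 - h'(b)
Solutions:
 h(b) = C1 - 7*b^4/16 - 2*b^3/27 + 3*b^2/4 + 5*b


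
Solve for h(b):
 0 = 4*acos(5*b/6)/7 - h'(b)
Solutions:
 h(b) = C1 + 4*b*acos(5*b/6)/7 - 4*sqrt(36 - 25*b^2)/35


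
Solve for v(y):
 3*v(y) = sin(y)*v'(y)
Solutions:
 v(y) = C1*(cos(y) - 1)^(3/2)/(cos(y) + 1)^(3/2)


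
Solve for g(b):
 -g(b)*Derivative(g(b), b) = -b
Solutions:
 g(b) = -sqrt(C1 + b^2)
 g(b) = sqrt(C1 + b^2)


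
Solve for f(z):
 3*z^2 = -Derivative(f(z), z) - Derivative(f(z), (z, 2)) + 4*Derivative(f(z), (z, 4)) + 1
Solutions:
 f(z) = C1 + C2*exp(-3^(1/3)*z*(3^(1/3)/(sqrt(78) + 9)^(1/3) + (sqrt(78) + 9)^(1/3))/12)*sin(3^(1/6)*z*(-3^(2/3)*(sqrt(78) + 9)^(1/3) + 3/(sqrt(78) + 9)^(1/3))/12) + C3*exp(-3^(1/3)*z*(3^(1/3)/(sqrt(78) + 9)^(1/3) + (sqrt(78) + 9)^(1/3))/12)*cos(3^(1/6)*z*(-3^(2/3)*(sqrt(78) + 9)^(1/3) + 3/(sqrt(78) + 9)^(1/3))/12) + C4*exp(3^(1/3)*z*(3^(1/3)/(sqrt(78) + 9)^(1/3) + (sqrt(78) + 9)^(1/3))/6) - z^3 + 3*z^2 - 5*z


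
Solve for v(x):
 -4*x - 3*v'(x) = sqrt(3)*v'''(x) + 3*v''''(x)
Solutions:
 v(x) = C1 + C2*exp(x*(-4*sqrt(3) + 2*18^(1/3)/(2*sqrt(3) + 243 + sqrt(-12 + (2*sqrt(3) + 243)^2))^(1/3) + 12^(1/3)*(2*sqrt(3) + 243 + sqrt(-12 + (2*sqrt(3) + 243)^2))^(1/3))/36)*sin(2^(1/3)*3^(1/6)*x*(-2^(1/3)*3^(2/3)*(2*sqrt(3) + 243 + 9*sqrt(-4/27 + (2*sqrt(3)/9 + 27)^2))^(1/3) + 6/(2*sqrt(3) + 243 + 9*sqrt(-4/27 + (2*sqrt(3)/9 + 27)^2))^(1/3))/36) + C3*exp(x*(-4*sqrt(3) + 2*18^(1/3)/(2*sqrt(3) + 243 + sqrt(-12 + (2*sqrt(3) + 243)^2))^(1/3) + 12^(1/3)*(2*sqrt(3) + 243 + sqrt(-12 + (2*sqrt(3) + 243)^2))^(1/3))/36)*cos(2^(1/3)*3^(1/6)*x*(-2^(1/3)*3^(2/3)*(2*sqrt(3) + 243 + 9*sqrt(-4/27 + (2*sqrt(3)/9 + 27)^2))^(1/3) + 6/(2*sqrt(3) + 243 + 9*sqrt(-4/27 + (2*sqrt(3)/9 + 27)^2))^(1/3))/36) + C4*exp(-x*(2*18^(1/3)/(2*sqrt(3) + 243 + sqrt(-12 + (2*sqrt(3) + 243)^2))^(1/3) + 2*sqrt(3) + 12^(1/3)*(2*sqrt(3) + 243 + sqrt(-12 + (2*sqrt(3) + 243)^2))^(1/3))/18) - 2*x^2/3


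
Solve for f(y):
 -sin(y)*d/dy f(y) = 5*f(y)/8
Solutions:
 f(y) = C1*(cos(y) + 1)^(5/16)/(cos(y) - 1)^(5/16)


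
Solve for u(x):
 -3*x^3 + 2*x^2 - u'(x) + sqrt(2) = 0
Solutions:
 u(x) = C1 - 3*x^4/4 + 2*x^3/3 + sqrt(2)*x


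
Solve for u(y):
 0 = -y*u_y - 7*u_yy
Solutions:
 u(y) = C1 + C2*erf(sqrt(14)*y/14)


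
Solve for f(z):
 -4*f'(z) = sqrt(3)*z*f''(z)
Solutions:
 f(z) = C1 + C2*z^(1 - 4*sqrt(3)/3)


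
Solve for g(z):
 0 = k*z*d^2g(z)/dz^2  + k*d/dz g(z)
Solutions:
 g(z) = C1 + C2*log(z)


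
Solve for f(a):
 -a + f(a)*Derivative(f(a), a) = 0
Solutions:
 f(a) = -sqrt(C1 + a^2)
 f(a) = sqrt(C1 + a^2)


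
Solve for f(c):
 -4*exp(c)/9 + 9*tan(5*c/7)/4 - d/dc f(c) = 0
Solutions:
 f(c) = C1 - 4*exp(c)/9 - 63*log(cos(5*c/7))/20


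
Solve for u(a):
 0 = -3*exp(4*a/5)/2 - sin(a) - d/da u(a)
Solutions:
 u(a) = C1 - 15*exp(4*a/5)/8 + cos(a)


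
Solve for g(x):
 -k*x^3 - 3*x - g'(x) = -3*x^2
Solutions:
 g(x) = C1 - k*x^4/4 + x^3 - 3*x^2/2


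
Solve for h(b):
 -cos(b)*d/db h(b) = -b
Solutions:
 h(b) = C1 + Integral(b/cos(b), b)


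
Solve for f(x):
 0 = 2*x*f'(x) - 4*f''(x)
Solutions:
 f(x) = C1 + C2*erfi(x/2)


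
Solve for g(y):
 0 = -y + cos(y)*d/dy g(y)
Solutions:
 g(y) = C1 + Integral(y/cos(y), y)


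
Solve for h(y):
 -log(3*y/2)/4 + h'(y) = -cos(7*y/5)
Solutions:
 h(y) = C1 + y*log(y)/4 - y/4 - y*log(2)/4 + y*log(3)/4 - 5*sin(7*y/5)/7


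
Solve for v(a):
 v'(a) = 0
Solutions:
 v(a) = C1


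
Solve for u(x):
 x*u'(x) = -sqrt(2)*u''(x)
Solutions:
 u(x) = C1 + C2*erf(2^(1/4)*x/2)


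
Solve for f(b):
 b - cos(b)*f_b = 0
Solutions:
 f(b) = C1 + Integral(b/cos(b), b)


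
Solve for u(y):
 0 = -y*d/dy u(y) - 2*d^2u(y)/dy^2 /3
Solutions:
 u(y) = C1 + C2*erf(sqrt(3)*y/2)


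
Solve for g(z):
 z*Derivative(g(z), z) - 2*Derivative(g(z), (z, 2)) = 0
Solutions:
 g(z) = C1 + C2*erfi(z/2)


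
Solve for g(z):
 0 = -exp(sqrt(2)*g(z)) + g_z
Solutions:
 g(z) = sqrt(2)*(2*log(-1/(C1 + z)) - log(2))/4


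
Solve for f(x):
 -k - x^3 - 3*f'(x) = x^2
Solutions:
 f(x) = C1 - k*x/3 - x^4/12 - x^3/9


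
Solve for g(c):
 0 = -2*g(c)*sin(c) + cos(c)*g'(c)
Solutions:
 g(c) = C1/cos(c)^2


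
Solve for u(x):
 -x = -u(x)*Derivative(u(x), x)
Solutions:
 u(x) = -sqrt(C1 + x^2)
 u(x) = sqrt(C1 + x^2)


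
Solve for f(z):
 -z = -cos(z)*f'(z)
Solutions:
 f(z) = C1 + Integral(z/cos(z), z)


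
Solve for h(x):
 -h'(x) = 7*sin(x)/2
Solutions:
 h(x) = C1 + 7*cos(x)/2


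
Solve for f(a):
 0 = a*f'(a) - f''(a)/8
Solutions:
 f(a) = C1 + C2*erfi(2*a)


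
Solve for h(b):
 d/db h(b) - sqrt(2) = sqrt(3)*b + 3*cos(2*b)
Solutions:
 h(b) = C1 + sqrt(3)*b^2/2 + sqrt(2)*b + 3*sin(2*b)/2


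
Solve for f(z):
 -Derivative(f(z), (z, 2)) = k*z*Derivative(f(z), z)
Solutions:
 f(z) = Piecewise((-sqrt(2)*sqrt(pi)*C1*erf(sqrt(2)*sqrt(k)*z/2)/(2*sqrt(k)) - C2, (k > 0) | (k < 0)), (-C1*z - C2, True))


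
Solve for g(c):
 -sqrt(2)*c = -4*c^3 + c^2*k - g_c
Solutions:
 g(c) = C1 - c^4 + c^3*k/3 + sqrt(2)*c^2/2


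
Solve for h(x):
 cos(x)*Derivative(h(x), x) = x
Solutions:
 h(x) = C1 + Integral(x/cos(x), x)


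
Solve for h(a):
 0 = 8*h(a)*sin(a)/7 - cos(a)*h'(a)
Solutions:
 h(a) = C1/cos(a)^(8/7)


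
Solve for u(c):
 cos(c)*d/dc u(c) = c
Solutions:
 u(c) = C1 + Integral(c/cos(c), c)


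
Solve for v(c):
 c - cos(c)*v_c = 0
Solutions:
 v(c) = C1 + Integral(c/cos(c), c)


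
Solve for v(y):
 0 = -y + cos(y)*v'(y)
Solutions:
 v(y) = C1 + Integral(y/cos(y), y)


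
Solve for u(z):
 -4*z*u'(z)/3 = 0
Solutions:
 u(z) = C1


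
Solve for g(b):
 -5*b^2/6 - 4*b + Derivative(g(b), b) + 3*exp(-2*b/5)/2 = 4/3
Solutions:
 g(b) = C1 + 5*b^3/18 + 2*b^2 + 4*b/3 + 15*exp(-2*b/5)/4


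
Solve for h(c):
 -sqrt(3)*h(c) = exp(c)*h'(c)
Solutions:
 h(c) = C1*exp(sqrt(3)*exp(-c))


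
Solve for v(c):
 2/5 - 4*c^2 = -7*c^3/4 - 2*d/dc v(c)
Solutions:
 v(c) = C1 - 7*c^4/32 + 2*c^3/3 - c/5


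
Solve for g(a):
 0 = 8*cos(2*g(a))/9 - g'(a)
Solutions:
 -8*a/9 - log(sin(2*g(a)) - 1)/4 + log(sin(2*g(a)) + 1)/4 = C1


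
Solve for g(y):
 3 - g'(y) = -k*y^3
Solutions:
 g(y) = C1 + k*y^4/4 + 3*y


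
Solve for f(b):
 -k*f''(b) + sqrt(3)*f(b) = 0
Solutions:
 f(b) = C1*exp(-3^(1/4)*b*sqrt(1/k)) + C2*exp(3^(1/4)*b*sqrt(1/k))


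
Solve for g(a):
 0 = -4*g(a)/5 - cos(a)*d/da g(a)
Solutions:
 g(a) = C1*(sin(a) - 1)^(2/5)/(sin(a) + 1)^(2/5)


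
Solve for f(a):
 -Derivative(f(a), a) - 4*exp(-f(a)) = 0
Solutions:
 f(a) = log(C1 - 4*a)


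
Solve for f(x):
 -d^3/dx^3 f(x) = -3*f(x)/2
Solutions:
 f(x) = C3*exp(2^(2/3)*3^(1/3)*x/2) + (C1*sin(2^(2/3)*3^(5/6)*x/4) + C2*cos(2^(2/3)*3^(5/6)*x/4))*exp(-2^(2/3)*3^(1/3)*x/4)


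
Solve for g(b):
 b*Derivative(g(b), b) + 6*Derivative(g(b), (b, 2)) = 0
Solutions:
 g(b) = C1 + C2*erf(sqrt(3)*b/6)


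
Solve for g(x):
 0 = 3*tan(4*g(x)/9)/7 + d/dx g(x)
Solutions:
 g(x) = -9*asin(C1*exp(-4*x/21))/4 + 9*pi/4
 g(x) = 9*asin(C1*exp(-4*x/21))/4


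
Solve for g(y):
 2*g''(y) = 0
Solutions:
 g(y) = C1 + C2*y


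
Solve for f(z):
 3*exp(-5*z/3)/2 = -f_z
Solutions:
 f(z) = C1 + 9*exp(-5*z/3)/10


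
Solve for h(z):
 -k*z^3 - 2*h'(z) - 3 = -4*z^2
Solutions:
 h(z) = C1 - k*z^4/8 + 2*z^3/3 - 3*z/2


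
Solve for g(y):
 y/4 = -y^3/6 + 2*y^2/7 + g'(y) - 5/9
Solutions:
 g(y) = C1 + y^4/24 - 2*y^3/21 + y^2/8 + 5*y/9


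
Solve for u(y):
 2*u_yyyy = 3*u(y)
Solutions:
 u(y) = C1*exp(-2^(3/4)*3^(1/4)*y/2) + C2*exp(2^(3/4)*3^(1/4)*y/2) + C3*sin(2^(3/4)*3^(1/4)*y/2) + C4*cos(2^(3/4)*3^(1/4)*y/2)


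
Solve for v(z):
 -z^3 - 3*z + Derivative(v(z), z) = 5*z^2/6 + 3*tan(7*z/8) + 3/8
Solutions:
 v(z) = C1 + z^4/4 + 5*z^3/18 + 3*z^2/2 + 3*z/8 - 24*log(cos(7*z/8))/7


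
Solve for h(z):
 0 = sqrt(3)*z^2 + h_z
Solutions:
 h(z) = C1 - sqrt(3)*z^3/3


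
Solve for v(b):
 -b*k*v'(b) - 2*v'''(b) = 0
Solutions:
 v(b) = C1 + Integral(C2*airyai(2^(2/3)*b*(-k)^(1/3)/2) + C3*airybi(2^(2/3)*b*(-k)^(1/3)/2), b)


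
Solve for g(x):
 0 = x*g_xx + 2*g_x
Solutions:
 g(x) = C1 + C2/x


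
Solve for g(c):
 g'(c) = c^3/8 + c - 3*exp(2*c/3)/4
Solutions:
 g(c) = C1 + c^4/32 + c^2/2 - 9*exp(2*c/3)/8


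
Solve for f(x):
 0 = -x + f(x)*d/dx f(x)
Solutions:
 f(x) = -sqrt(C1 + x^2)
 f(x) = sqrt(C1 + x^2)


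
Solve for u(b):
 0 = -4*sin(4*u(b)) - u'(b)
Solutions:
 u(b) = -acos((-C1 - exp(32*b))/(C1 - exp(32*b)))/4 + pi/2
 u(b) = acos((-C1 - exp(32*b))/(C1 - exp(32*b)))/4


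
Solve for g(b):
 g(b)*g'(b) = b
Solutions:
 g(b) = -sqrt(C1 + b^2)
 g(b) = sqrt(C1 + b^2)


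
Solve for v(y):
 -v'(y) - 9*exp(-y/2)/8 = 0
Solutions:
 v(y) = C1 + 9*exp(-y/2)/4


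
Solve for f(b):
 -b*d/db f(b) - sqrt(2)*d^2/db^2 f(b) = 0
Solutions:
 f(b) = C1 + C2*erf(2^(1/4)*b/2)


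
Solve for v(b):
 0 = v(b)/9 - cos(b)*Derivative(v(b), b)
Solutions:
 v(b) = C1*(sin(b) + 1)^(1/18)/(sin(b) - 1)^(1/18)


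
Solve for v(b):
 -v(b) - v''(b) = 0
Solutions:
 v(b) = C1*sin(b) + C2*cos(b)


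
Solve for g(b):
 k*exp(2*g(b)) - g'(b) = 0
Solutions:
 g(b) = log(-sqrt(-1/(C1 + b*k))) - log(2)/2
 g(b) = log(-1/(C1 + b*k))/2 - log(2)/2


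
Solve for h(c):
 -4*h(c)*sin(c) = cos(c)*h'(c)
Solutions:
 h(c) = C1*cos(c)^4


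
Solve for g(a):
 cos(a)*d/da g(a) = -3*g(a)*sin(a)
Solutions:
 g(a) = C1*cos(a)^3


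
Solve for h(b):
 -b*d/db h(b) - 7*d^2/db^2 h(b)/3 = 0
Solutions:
 h(b) = C1 + C2*erf(sqrt(42)*b/14)


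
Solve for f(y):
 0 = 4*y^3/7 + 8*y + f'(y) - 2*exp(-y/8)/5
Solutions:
 f(y) = C1 - y^4/7 - 4*y^2 - 16*exp(-y/8)/5


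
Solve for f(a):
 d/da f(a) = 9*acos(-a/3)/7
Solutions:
 f(a) = C1 + 9*a*acos(-a/3)/7 + 9*sqrt(9 - a^2)/7


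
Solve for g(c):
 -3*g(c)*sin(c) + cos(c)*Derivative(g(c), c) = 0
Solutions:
 g(c) = C1/cos(c)^3


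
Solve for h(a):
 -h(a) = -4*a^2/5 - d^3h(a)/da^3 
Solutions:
 h(a) = C3*exp(a) + 4*a^2/5 + (C1*sin(sqrt(3)*a/2) + C2*cos(sqrt(3)*a/2))*exp(-a/2)


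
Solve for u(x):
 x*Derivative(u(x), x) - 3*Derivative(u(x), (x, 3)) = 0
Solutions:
 u(x) = C1 + Integral(C2*airyai(3^(2/3)*x/3) + C3*airybi(3^(2/3)*x/3), x)


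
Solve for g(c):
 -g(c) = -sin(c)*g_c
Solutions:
 g(c) = C1*sqrt(cos(c) - 1)/sqrt(cos(c) + 1)


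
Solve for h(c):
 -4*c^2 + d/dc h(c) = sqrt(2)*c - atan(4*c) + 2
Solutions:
 h(c) = C1 + 4*c^3/3 + sqrt(2)*c^2/2 - c*atan(4*c) + 2*c + log(16*c^2 + 1)/8


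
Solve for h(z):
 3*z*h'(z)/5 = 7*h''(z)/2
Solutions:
 h(z) = C1 + C2*erfi(sqrt(105)*z/35)


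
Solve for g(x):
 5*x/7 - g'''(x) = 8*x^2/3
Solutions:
 g(x) = C1 + C2*x + C3*x^2 - 2*x^5/45 + 5*x^4/168


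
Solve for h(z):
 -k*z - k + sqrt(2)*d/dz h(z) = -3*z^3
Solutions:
 h(z) = C1 + sqrt(2)*k*z^2/4 + sqrt(2)*k*z/2 - 3*sqrt(2)*z^4/8


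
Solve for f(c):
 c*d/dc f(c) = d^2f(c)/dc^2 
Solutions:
 f(c) = C1 + C2*erfi(sqrt(2)*c/2)


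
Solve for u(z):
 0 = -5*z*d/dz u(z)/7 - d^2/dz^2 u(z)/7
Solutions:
 u(z) = C1 + C2*erf(sqrt(10)*z/2)


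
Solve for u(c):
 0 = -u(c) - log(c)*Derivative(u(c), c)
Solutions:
 u(c) = C1*exp(-li(c))


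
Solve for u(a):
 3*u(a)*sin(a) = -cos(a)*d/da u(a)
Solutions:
 u(a) = C1*cos(a)^3


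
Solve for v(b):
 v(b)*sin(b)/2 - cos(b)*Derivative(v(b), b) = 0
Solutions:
 v(b) = C1/sqrt(cos(b))


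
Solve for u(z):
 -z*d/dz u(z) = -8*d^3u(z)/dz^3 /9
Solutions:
 u(z) = C1 + Integral(C2*airyai(3^(2/3)*z/2) + C3*airybi(3^(2/3)*z/2), z)


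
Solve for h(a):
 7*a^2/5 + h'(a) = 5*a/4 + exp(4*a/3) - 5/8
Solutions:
 h(a) = C1 - 7*a^3/15 + 5*a^2/8 - 5*a/8 + 3*exp(4*a/3)/4


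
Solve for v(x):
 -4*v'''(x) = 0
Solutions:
 v(x) = C1 + C2*x + C3*x^2


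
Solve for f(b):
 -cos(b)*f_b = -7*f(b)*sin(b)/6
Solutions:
 f(b) = C1/cos(b)^(7/6)


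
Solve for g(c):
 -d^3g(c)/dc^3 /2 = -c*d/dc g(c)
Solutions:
 g(c) = C1 + Integral(C2*airyai(2^(1/3)*c) + C3*airybi(2^(1/3)*c), c)


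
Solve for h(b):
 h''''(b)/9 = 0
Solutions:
 h(b) = C1 + C2*b + C3*b^2 + C4*b^3


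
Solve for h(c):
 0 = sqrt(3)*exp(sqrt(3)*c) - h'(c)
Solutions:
 h(c) = C1 + exp(sqrt(3)*c)


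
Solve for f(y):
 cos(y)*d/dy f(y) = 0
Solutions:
 f(y) = C1


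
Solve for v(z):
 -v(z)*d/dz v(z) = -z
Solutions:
 v(z) = -sqrt(C1 + z^2)
 v(z) = sqrt(C1 + z^2)


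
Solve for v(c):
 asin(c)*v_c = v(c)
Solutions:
 v(c) = C1*exp(Integral(1/asin(c), c))


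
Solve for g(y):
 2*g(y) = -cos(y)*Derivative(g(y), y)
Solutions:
 g(y) = C1*(sin(y) - 1)/(sin(y) + 1)


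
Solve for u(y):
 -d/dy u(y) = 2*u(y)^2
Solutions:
 u(y) = 1/(C1 + 2*y)


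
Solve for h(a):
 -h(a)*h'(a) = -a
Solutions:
 h(a) = -sqrt(C1 + a^2)
 h(a) = sqrt(C1 + a^2)


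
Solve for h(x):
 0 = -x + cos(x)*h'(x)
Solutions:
 h(x) = C1 + Integral(x/cos(x), x)


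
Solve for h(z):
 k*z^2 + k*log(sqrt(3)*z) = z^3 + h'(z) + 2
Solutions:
 h(z) = C1 + k*z^3/3 + k*z*log(z) - k*z + k*z*log(3)/2 - z^4/4 - 2*z


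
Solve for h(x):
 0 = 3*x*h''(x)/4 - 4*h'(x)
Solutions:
 h(x) = C1 + C2*x^(19/3)


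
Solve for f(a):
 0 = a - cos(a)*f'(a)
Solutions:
 f(a) = C1 + Integral(a/cos(a), a)


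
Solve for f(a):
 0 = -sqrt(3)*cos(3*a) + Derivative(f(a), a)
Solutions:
 f(a) = C1 + sqrt(3)*sin(3*a)/3


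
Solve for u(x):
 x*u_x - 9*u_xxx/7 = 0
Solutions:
 u(x) = C1 + Integral(C2*airyai(21^(1/3)*x/3) + C3*airybi(21^(1/3)*x/3), x)


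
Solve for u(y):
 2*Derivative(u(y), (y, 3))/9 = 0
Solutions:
 u(y) = C1 + C2*y + C3*y^2


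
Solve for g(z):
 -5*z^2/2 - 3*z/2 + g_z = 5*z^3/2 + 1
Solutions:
 g(z) = C1 + 5*z^4/8 + 5*z^3/6 + 3*z^2/4 + z


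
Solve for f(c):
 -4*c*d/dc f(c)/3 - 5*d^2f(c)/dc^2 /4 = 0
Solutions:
 f(c) = C1 + C2*erf(2*sqrt(30)*c/15)


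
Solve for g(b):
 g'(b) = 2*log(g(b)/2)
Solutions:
 Integral(1/(-log(_y) + log(2)), (_y, g(b)))/2 = C1 - b


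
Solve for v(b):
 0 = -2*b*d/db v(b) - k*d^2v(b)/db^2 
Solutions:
 v(b) = C1 + C2*sqrt(k)*erf(b*sqrt(1/k))


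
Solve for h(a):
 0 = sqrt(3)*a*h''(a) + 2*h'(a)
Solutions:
 h(a) = C1 + C2*a^(1 - 2*sqrt(3)/3)


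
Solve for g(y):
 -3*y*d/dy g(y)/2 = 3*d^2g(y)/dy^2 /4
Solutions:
 g(y) = C1 + C2*erf(y)


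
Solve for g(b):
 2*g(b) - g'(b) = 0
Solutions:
 g(b) = C1*exp(2*b)


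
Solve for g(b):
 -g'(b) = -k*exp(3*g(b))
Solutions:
 g(b) = log(-1/(C1 + 3*b*k))/3
 g(b) = log((-1/(C1 + b*k))^(1/3)*(-3^(2/3) - 3*3^(1/6)*I)/6)
 g(b) = log((-1/(C1 + b*k))^(1/3)*(-3^(2/3) + 3*3^(1/6)*I)/6)


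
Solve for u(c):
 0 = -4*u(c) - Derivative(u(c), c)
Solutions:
 u(c) = C1*exp(-4*c)


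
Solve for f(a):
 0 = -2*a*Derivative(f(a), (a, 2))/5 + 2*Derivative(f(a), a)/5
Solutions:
 f(a) = C1 + C2*a^2


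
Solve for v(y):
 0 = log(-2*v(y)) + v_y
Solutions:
 Integral(1/(log(-_y) + log(2)), (_y, v(y))) = C1 - y


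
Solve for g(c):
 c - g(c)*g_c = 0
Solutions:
 g(c) = -sqrt(C1 + c^2)
 g(c) = sqrt(C1 + c^2)


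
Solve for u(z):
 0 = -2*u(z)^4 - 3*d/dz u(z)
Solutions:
 u(z) = (-1 - sqrt(3)*I)*(1/(C1 + 2*z))^(1/3)/2
 u(z) = (-1 + sqrt(3)*I)*(1/(C1 + 2*z))^(1/3)/2
 u(z) = (1/(C1 + 2*z))^(1/3)


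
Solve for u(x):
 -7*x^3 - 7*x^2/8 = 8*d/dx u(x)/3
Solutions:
 u(x) = C1 - 21*x^4/32 - 7*x^3/64


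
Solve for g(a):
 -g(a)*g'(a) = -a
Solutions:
 g(a) = -sqrt(C1 + a^2)
 g(a) = sqrt(C1 + a^2)


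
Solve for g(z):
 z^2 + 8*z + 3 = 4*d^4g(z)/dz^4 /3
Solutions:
 g(z) = C1 + C2*z + C3*z^2 + C4*z^3 + z^6/480 + z^5/20 + 3*z^4/32


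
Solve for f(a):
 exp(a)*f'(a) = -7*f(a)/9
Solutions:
 f(a) = C1*exp(7*exp(-a)/9)


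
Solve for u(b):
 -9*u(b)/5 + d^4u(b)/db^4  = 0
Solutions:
 u(b) = C1*exp(-sqrt(3)*5^(3/4)*b/5) + C2*exp(sqrt(3)*5^(3/4)*b/5) + C3*sin(sqrt(3)*5^(3/4)*b/5) + C4*cos(sqrt(3)*5^(3/4)*b/5)


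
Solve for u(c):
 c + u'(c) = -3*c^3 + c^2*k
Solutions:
 u(c) = C1 - 3*c^4/4 + c^3*k/3 - c^2/2


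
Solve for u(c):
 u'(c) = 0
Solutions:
 u(c) = C1


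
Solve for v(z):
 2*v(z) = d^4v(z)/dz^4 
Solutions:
 v(z) = C1*exp(-2^(1/4)*z) + C2*exp(2^(1/4)*z) + C3*sin(2^(1/4)*z) + C4*cos(2^(1/4)*z)


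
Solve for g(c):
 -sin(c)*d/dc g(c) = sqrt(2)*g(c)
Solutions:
 g(c) = C1*(cos(c) + 1)^(sqrt(2)/2)/(cos(c) - 1)^(sqrt(2)/2)


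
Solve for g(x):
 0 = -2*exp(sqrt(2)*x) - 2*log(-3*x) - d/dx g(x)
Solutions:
 g(x) = C1 - 2*x*log(-x) + 2*x*(1 - log(3)) - sqrt(2)*exp(sqrt(2)*x)


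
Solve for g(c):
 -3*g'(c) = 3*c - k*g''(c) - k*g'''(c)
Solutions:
 g(c) = C1 + C2*exp(c*(-1 + sqrt(k*(k + 12))/k)/2) + C3*exp(-c*(1 + sqrt(k*(k + 12))/k)/2) - c^2/2 - c*k/3


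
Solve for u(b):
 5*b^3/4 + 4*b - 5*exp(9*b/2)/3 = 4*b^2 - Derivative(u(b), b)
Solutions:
 u(b) = C1 - 5*b^4/16 + 4*b^3/3 - 2*b^2 + 10*exp(9*b/2)/27


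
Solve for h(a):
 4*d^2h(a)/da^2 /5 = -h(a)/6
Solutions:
 h(a) = C1*sin(sqrt(30)*a/12) + C2*cos(sqrt(30)*a/12)


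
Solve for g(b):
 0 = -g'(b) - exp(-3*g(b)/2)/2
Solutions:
 g(b) = 2*log(C1 - 3*b/4)/3
 g(b) = 2*log((-6^(1/3) - 2^(1/3)*3^(5/6)*I)*(C1 - b)^(1/3)/4)
 g(b) = 2*log((-6^(1/3) + 2^(1/3)*3^(5/6)*I)*(C1 - b)^(1/3)/4)


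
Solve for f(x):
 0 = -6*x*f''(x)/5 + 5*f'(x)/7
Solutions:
 f(x) = C1 + C2*x^(67/42)


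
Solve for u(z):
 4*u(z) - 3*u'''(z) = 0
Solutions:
 u(z) = C3*exp(6^(2/3)*z/3) + (C1*sin(2^(2/3)*3^(1/6)*z/2) + C2*cos(2^(2/3)*3^(1/6)*z/2))*exp(-6^(2/3)*z/6)


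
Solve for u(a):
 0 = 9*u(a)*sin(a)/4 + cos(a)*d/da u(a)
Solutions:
 u(a) = C1*cos(a)^(9/4)


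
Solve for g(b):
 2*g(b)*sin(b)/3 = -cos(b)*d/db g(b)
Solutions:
 g(b) = C1*cos(b)^(2/3)


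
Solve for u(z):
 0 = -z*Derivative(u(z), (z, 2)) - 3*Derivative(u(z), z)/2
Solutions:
 u(z) = C1 + C2/sqrt(z)


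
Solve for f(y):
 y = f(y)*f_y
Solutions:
 f(y) = -sqrt(C1 + y^2)
 f(y) = sqrt(C1 + y^2)


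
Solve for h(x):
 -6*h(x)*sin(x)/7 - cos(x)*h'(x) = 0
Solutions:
 h(x) = C1*cos(x)^(6/7)


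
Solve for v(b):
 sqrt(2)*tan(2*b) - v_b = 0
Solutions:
 v(b) = C1 - sqrt(2)*log(cos(2*b))/2


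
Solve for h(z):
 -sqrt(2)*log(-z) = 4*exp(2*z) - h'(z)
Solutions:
 h(z) = C1 + sqrt(2)*z*log(-z) - sqrt(2)*z + 2*exp(2*z)


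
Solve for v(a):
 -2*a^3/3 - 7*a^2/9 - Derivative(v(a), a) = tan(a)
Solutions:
 v(a) = C1 - a^4/6 - 7*a^3/27 + log(cos(a))


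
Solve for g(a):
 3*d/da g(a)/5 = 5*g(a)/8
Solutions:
 g(a) = C1*exp(25*a/24)


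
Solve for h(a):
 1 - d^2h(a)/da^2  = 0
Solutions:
 h(a) = C1 + C2*a + a^2/2


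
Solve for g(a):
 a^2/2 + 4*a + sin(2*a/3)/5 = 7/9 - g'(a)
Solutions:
 g(a) = C1 - a^3/6 - 2*a^2 + 7*a/9 + 3*cos(2*a/3)/10


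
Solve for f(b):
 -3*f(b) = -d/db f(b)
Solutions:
 f(b) = C1*exp(3*b)


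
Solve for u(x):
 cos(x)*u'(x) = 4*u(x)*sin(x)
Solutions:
 u(x) = C1/cos(x)^4


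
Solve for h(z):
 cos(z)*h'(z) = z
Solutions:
 h(z) = C1 + Integral(z/cos(z), z)


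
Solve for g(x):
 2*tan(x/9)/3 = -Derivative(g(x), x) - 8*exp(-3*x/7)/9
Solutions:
 g(x) = C1 - 3*log(tan(x/9)^2 + 1) + 56*exp(-3*x/7)/27
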